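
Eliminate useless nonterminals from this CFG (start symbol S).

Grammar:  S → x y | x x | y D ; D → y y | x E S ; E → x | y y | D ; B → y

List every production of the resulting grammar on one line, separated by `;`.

Generating nonterminals: {B, D, E, S}.
Reachable from S after that: {D, E, S}.
Removed useless symbols: {B} and every production mentioning them.

S → x y | x x | y D; D → y y | x E S; E → x | y y | D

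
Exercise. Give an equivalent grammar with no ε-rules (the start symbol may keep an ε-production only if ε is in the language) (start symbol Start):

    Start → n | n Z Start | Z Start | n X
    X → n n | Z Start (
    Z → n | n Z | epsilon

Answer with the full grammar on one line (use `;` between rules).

Start → n | n Z Start | n Start | Z Start | n X; X → n n | Z Start ( | Start (; Z → n | n Z

Nullable nonterminals: {Z}.
ε ∉ L(G), so no ε-production is kept.
Add the nullable-subset variants: Start → n Z Start gives n Z Start | n Start. X → Z Start ( gives Z Start ( | Start (.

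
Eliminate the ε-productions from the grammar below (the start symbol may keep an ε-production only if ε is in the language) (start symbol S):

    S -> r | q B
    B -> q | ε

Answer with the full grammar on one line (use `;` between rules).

S -> r | q B | q; B -> q

Nullable nonterminals: {B}.
ε ∉ L(G), so no ε-production is kept.
Add the nullable-subset variants: S → q B gives q B | q.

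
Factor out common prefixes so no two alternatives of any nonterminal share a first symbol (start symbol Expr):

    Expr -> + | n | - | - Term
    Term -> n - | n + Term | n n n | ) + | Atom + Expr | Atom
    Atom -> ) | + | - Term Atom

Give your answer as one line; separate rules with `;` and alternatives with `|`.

Expr -> + | n | - Expr1; Term -> ) + | n Term1 | Atom Term2; Atom -> ) | + | - Term Atom; Expr1 -> ε | Term; Term1 -> - | + Term | n n; Term2 -> + Expr | ε

Expr has alternatives sharing prefix '-': factor to Expr → - Expr1 with Expr1 → ε | Term.
Term has alternatives sharing prefix 'n': factor to Term → n Term1 with Term1 → - | + Term | n n.
Term has alternatives sharing prefix 'Atom': factor to Term → Atom Term2 with Term2 → + Expr | ε.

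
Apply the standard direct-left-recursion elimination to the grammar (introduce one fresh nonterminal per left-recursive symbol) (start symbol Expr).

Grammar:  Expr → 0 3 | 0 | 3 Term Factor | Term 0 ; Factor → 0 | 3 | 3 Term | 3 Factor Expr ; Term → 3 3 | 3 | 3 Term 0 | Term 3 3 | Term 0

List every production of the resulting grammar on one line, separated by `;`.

Expr → 0 3 | 0 | 3 Term Factor | Term 0; Factor → 0 | 3 | 3 Term | 3 Factor Expr; Term → 3 3 Term1 | 3 Term1 | 3 Term 0 Term1; Term1 → 3 3 Term1 | 0 Term1 | epsilon

Left recursion appears on Term.
For Term: α = {3 3, 0}, β = {3 3, 3, 3 Term 0}. Rewrite as Term → β Term1 and Term1 → α Term1 | ε.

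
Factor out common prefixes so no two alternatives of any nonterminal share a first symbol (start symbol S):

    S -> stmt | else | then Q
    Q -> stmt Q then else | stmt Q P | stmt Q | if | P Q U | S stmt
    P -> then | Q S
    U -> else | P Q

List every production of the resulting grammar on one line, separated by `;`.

S -> stmt | else | then Q; Q -> if | P Q U | S stmt | stmt Q Q'; P -> then | Q S; U -> else | P Q; Q' -> then else | P | ε

Q has alternatives sharing prefix 'stmt Q': factor to Q → stmt Q Q' with Q' → then else | P | ε.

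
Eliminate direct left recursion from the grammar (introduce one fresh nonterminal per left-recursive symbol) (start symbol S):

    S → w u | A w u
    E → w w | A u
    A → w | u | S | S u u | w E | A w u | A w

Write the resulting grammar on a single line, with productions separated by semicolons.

S → w u | A w u; E → w w | A u; A → w A' | u A' | S A' | S u u A' | w E A'; A' → w u A' | w A' | ε

A is directly left-recursive.
For A: α = {w u, w}, β = {w, u, S, S u u, w E}. Rewrite as A → β A' and A' → α A' | ε.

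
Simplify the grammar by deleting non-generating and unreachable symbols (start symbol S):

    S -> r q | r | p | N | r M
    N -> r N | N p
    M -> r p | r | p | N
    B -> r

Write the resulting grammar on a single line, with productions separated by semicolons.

Generating nonterminals: {B, M, S}.
Reachable from S after that: {M, S}.
Removed useless symbols: {B, N} and every production mentioning them.

S -> r q | r | p | r M; M -> r p | r | p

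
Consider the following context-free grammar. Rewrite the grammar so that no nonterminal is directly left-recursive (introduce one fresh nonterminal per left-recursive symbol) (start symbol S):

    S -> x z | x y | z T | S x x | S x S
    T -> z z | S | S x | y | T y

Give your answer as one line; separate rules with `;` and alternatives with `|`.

Left recursion appears on S, T.
For S: α = {x x, x S}, β = {x z, x y, z T}. Rewrite as S → β S' and S' → α S' | ε.
For T: α = {y}, β = {z z, S, S x, y}. Rewrite as T → β T' and T' → α T' | ε.

S -> x z S' | x y S' | z T S'; T -> z z T' | S T' | S x T' | y T'; S' -> x x S' | x S S' | ε; T' -> y T' | ε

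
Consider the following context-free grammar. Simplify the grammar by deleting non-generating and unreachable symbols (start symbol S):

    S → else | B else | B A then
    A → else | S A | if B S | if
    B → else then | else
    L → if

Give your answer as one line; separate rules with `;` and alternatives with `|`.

Generating nonterminals: {A, B, L, S}.
Reachable from S after that: {A, B, S}.
Removed useless symbols: {L} and every production mentioning them.

S → else | B else | B A then; A → else | S A | if B S | if; B → else then | else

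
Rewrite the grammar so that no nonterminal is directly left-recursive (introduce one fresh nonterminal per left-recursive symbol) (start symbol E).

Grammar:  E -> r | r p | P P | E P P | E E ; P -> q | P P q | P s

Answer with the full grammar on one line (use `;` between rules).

E -> r E' | r p E' | P P E'; P -> q P'; E' -> P P E' | E E' | ε; P' -> P q P' | s P' | ε

Directly left-recursive nonterminals: E, P.
For E: α = {P P, E}, β = {r, r p, P P}. Rewrite as E → β E' and E' → α E' | ε.
For P: α = {P q, s}, β = {q}. Rewrite as P → β P' and P' → α P' | ε.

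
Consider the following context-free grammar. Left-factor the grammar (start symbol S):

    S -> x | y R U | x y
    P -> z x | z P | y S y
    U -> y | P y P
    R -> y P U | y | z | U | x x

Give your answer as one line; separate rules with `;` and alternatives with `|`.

S -> y R U | x S'; P -> y S y | z P'; U -> y | P y P; R -> z | U | x x | y R'; S' -> eps | y; P' -> x | P; R' -> P U | eps

S has alternatives sharing prefix 'x': factor to S → x S' with S' → ε | y.
P has alternatives sharing prefix 'z': factor to P → z P' with P' → x | P.
R has alternatives sharing prefix 'y': factor to R → y R' with R' → P U | ε.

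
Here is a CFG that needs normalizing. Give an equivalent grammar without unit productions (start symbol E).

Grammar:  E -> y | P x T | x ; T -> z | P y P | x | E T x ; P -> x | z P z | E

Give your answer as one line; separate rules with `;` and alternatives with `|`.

Unit pairs: P ⇒* {E}.
For each unit pair (A, B), copy every non-unit production of B to A, then drop all unit productions.

E -> y | P x T | x; T -> z | P y P | x | E T x; P -> y | P x T | x | z P z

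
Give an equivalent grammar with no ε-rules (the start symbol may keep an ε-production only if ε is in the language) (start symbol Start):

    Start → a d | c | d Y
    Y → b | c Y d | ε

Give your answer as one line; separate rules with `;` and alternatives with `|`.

Start → a d | c | d Y | d; Y → b | c Y d | c d

Nullable set = {Y}.
ε ∉ L(G), so no ε-production is kept.
Add the nullable-subset variants: Start → d Y gives d Y | d. Y → c Y d gives c Y d | c d.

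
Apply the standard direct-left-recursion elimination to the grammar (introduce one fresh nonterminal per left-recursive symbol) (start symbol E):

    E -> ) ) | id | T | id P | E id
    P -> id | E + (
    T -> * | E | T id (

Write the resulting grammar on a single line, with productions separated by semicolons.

E, T are directly left-recursive.
For E: α = {id}, β = {) ), id, T, id P}. Rewrite as E → β E' and E' → α E' | ε.
For T: α = {id (}, β = {*, E}. Rewrite as T → β T' and T' → α T' | ε.

E -> ) ) E' | id E' | T E' | id P E'; P -> id | E + (; T -> * T' | E T'; E' -> id E' | ε; T' -> id ( T' | ε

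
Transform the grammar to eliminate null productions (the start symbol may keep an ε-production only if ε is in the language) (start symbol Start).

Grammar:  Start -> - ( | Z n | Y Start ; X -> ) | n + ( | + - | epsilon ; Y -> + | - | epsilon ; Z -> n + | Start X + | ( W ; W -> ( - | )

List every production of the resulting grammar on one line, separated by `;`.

The nullable symbols are {X, Y}.
ε ∉ L(G), so no ε-production is kept.
Add the nullable-subset variants: Z → Start X + gives Start X + | Start +.

Start -> - ( | Z n | Y Start; X -> ) | n + ( | + -; Y -> + | -; Z -> n + | Start X + | Start + | ( W; W -> ( - | )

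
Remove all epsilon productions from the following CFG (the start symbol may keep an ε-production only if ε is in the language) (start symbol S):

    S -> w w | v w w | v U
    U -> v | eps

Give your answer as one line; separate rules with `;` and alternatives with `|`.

The nullable symbols are {U}.
ε ∉ L(G), so no ε-production is kept.
For each production, add variants omitting each subset of nullable occurrences: S → v U gives v U | v.

S -> w w | v w w | v U | v; U -> v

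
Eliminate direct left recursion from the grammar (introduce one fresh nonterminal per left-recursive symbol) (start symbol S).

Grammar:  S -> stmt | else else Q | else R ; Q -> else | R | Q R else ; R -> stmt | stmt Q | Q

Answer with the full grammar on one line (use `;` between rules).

Directly left-recursive nonterminal: Q.
For Q: α = {R else}, β = {else, R}. Rewrite as Q → β Q' and Q' → α Q' | ε.

S -> stmt | else else Q | else R; Q -> else Q' | R Q'; R -> stmt | stmt Q | Q; Q' -> R else Q' | eps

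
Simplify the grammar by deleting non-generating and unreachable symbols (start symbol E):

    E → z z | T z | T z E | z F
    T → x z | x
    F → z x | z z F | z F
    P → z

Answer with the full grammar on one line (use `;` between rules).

Generating nonterminals: {E, F, P, T}.
Reachable from E after that: {E, F, T}.
Removed useless symbols: {P} and every production mentioning them.

E → z z | T z | T z E | z F; T → x z | x; F → z x | z z F | z F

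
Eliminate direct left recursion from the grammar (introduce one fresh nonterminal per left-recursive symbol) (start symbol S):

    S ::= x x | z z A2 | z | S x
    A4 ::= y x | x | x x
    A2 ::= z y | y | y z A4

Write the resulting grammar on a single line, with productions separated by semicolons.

S ::= x x S' | z z A2 S' | z S'; A4 ::= y x | x | x x; A2 ::= z y | y | y z A4; S' ::= x S' | ε

S is directly left-recursive.
For S: α = {x}, β = {x x, z z A2, z}. Rewrite as S → β S' and S' → α S' | ε.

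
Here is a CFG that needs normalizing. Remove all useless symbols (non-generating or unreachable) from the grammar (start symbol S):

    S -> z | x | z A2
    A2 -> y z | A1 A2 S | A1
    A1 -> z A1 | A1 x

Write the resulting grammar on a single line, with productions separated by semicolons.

S -> z | x | z A2; A2 -> y z

Generating nonterminals: {A2, S}.
Reachable from S after that: {A2, S}.
Removed useless symbols: {A1} and every production mentioning them.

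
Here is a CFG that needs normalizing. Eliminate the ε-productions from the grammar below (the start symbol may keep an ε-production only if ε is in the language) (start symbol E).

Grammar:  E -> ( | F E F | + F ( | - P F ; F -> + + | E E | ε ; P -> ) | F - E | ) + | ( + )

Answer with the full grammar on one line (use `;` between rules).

E -> ( | F E F | F E | E F | + F ( | + ( | - P F | - P; F -> + + | E E; P -> ) | F - E | - E | ) + | ( + )

The nullable symbols are {F}.
ε ∉ L(G), so no ε-production is kept.
For each production, add variants omitting each subset of nullable occurrences: E → F E F gives F E F | F E | E F. E → + F ( gives + F ( | + (. E → - P F gives - P F | - P. P → F - E gives F - E | - E.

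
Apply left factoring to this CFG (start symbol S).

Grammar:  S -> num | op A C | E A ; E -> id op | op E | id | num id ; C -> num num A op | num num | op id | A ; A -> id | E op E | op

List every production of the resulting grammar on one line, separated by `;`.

E has alternatives sharing prefix 'id': factor to E → id E' with E' → op | ε.
C has alternatives sharing prefix 'num num': factor to C → num num C' with C' → A op | ε.

S -> num | op A C | E A; E -> op E | num id | id E'; C -> op id | A | num num C'; A -> id | E op E | op; E' -> op | epsilon; C' -> A op | epsilon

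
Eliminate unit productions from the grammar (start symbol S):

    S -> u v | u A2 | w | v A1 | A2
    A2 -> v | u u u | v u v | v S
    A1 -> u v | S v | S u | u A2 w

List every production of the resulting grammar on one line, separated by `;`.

S -> v | u u u | v u v | v S | u v | u A2 | w | v A1; A2 -> v | u u u | v u v | v S; A1 -> u v | S v | S u | u A2 w

Unit pairs: S ⇒* {A2}.
For each unit pair (A, B), copy every non-unit production of B to A, then drop all unit productions.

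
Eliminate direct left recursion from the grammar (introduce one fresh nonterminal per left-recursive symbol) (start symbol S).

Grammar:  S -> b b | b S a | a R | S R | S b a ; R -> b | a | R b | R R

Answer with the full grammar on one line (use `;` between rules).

S, R are directly left-recursive.
For S: α = {R, b a}, β = {b b, b S a, a R}. Rewrite as S → β S' and S' → α S' | ε.
For R: α = {b, R}, β = {b, a}. Rewrite as R → β R' and R' → α R' | ε.

S -> b b S' | b S a S' | a R S'; R -> b R' | a R'; S' -> R S' | b a S' | ε; R' -> b R' | R R' | ε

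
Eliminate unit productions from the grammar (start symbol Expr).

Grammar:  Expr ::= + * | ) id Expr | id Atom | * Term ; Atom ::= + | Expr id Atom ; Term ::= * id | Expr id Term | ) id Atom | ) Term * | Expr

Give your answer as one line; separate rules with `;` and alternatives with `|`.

Unit pairs: Term ⇒* {Expr}.
For every A with A ⇒* B via unit rules, add B's non-unit alternatives to A; then delete every rule of the form X → Y.

Expr ::= + * | ) id Expr | id Atom | * Term; Atom ::= + | Expr id Atom; Term ::= * id | Expr id Term | ) id Atom | ) Term * | + * | ) id Expr | id Atom | * Term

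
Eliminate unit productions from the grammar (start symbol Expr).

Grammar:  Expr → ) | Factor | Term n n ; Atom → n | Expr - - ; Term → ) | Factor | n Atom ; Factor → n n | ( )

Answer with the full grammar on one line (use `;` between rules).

Expr → n n | ( ) | ) | Term n n; Atom → n | Expr - -; Term → ) | n Atom | n n | ( ); Factor → n n | ( )

Unit pairs: Expr ⇒* {Factor}; Term ⇒* {Factor}.
For each unit pair (A, B), copy every non-unit production of B to A, then drop all unit productions.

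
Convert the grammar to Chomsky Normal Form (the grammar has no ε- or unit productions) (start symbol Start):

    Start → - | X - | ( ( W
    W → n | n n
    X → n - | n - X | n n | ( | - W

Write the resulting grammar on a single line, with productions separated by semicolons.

Introduce a nonterminal for each terminal appearing in a rule of length ≥ 2: X1 → -, X2 → (, X3 → n.
Binarize each right-hand side of length ≥ 3 by chaining fresh nonterminals (Y1, Y2, …): affected rules were Start → X2 X2 W; X → X3 X1 X.

Start → - | X X1 | X2 Y1; W → n | X3 X3; X → X3 X1 | X3 Y2 | X3 X3 | ( | X1 W; X1 → -; X2 → (; X3 → n; Y1 → X2 W; Y2 → X1 X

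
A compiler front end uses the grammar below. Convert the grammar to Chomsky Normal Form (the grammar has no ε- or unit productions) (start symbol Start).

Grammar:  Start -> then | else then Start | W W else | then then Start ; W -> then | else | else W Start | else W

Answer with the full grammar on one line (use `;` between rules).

Introduce a nonterminal for each terminal appearing in a rule of length ≥ 2: X1 → else, X2 → then.
Binarize each right-hand side of length ≥ 3 by chaining fresh nonterminals (Y1, Y2, …): affected rules were Start → X1 X2 Start; Start → W W X1; Start → X2 X2 Start; W → X1 W Start.

Start -> then | X1 Y1 | W Y2 | X2 Y3; W -> then | else | X1 Y4 | X1 W; X1 -> else; X2 -> then; Y1 -> X2 Start; Y2 -> W X1; Y3 -> X2 Start; Y4 -> W Start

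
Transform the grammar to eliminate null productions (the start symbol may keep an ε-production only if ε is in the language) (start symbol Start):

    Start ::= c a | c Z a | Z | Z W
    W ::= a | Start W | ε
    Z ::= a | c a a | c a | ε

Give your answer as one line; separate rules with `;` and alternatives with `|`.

Nullable nonterminals: {Start, W, Z}.
ε ∈ L(G) since Start is nullable, so keep Start → ε.
Expand every rule over subsets of its nullable positions: Start → Z W gives Z W | W. W → Start W gives Start W | Start.

Start ::= c a | c Z a | Z | Z W | W | ε; W ::= a | Start W | Start; Z ::= a | c a a | c a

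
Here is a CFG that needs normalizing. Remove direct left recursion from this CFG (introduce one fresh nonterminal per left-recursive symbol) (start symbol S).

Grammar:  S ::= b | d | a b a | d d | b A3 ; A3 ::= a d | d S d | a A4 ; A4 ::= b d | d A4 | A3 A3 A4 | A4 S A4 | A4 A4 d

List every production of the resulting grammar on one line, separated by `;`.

S ::= b | d | a b a | d d | b A3; A3 ::= a d | d S d | a A4; A4 ::= b d A4' | d A4 A4' | A3 A3 A4 A4'; A4' ::= S A4 A4' | A4 d A4' | ε

Left recursion appears on A4.
For A4: α = {S A4, A4 d}, β = {b d, d A4, A3 A3 A4}. Rewrite as A4 → β A4' and A4' → α A4' | ε.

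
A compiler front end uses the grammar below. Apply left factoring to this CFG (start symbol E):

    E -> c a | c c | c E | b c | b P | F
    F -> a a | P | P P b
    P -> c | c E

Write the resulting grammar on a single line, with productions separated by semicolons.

E -> F | c E' | b E''; F -> a a | P F'; P -> c P'; E' -> a | c | E; E'' -> c | P; F' -> ε | P b; P' -> ε | E

E has alternatives sharing prefix 'c': factor to E → c E' with E' → a | c | E.
E has alternatives sharing prefix 'b': factor to E → b E'' with E'' → c | P.
F has alternatives sharing prefix 'P': factor to F → P F' with F' → ε | P b.
P has alternatives sharing prefix 'c': factor to P → c P' with P' → ε | E.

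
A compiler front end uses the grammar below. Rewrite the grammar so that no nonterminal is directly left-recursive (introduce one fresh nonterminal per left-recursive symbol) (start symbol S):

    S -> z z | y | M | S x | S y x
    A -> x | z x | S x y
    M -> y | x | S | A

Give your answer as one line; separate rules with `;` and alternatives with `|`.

S -> z z S' | y S' | M S'; A -> x | z x | S x y; M -> y | x | S | A; S' -> x S' | y x S' | epsilon

Directly left-recursive nonterminal: S.
For S: α = {x, y x}, β = {z z, y, M}. Rewrite as S → β S' and S' → α S' | ε.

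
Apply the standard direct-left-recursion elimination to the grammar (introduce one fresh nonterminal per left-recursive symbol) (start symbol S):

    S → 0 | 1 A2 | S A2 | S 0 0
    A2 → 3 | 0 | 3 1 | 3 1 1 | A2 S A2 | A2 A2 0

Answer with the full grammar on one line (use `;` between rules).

S → 0 S' | 1 A2 S'; A2 → 3 A2' | 0 A2' | 3 1 A2' | 3 1 1 A2'; S' → A2 S' | 0 0 S' | ε; A2' → S A2 A2' | A2 0 A2' | ε

Directly left-recursive nonterminals: S, A2.
For S: α = {A2, 0 0}, β = {0, 1 A2}. Rewrite as S → β S' and S' → α S' | ε.
For A2: α = {S A2, A2 0}, β = {3, 0, 3 1, 3 1 1}. Rewrite as A2 → β A2' and A2' → α A2' | ε.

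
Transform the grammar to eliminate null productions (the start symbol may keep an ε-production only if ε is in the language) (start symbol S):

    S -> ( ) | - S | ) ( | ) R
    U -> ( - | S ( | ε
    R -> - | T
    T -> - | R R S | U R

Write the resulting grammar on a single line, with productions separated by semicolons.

Nullable nonterminals: {U}.
ε ∉ L(G), so no ε-production is kept.
For each production, add variants omitting each subset of nullable occurrences: T → U R gives U R | R.

S -> ( ) | - S | ) ( | ) R; U -> ( - | S (; R -> - | T; T -> - | R R S | U R | R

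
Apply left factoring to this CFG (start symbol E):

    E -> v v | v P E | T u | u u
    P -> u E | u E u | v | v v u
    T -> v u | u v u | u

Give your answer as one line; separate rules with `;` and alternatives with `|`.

E -> T u | u u | v E'; P -> u E P' | v P''; T -> v u | u T'; E' -> v | P E; P' -> epsilon | u; P'' -> epsilon | v u; T' -> v u | epsilon

E has alternatives sharing prefix 'v': factor to E → v E' with E' → v | P E.
P has alternatives sharing prefix 'u E': factor to P → u E P' with P' → ε | u.
P has alternatives sharing prefix 'v': factor to P → v P'' with P'' → ε | v u.
T has alternatives sharing prefix 'u': factor to T → u T' with T' → v u | ε.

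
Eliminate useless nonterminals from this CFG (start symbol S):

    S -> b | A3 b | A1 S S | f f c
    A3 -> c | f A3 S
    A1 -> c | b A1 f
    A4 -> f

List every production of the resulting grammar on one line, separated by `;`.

S -> b | A3 b | A1 S S | f f c; A3 -> c | f A3 S; A1 -> c | b A1 f

Generating nonterminals: {A1, A3, A4, S}.
Reachable from S after that: {A1, A3, S}.
Removed useless symbols: {A4} and every production mentioning them.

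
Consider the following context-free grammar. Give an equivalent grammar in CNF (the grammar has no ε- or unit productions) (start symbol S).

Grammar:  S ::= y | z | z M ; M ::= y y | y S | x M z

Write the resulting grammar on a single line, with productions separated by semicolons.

Introduce a nonterminal for each terminal appearing in a rule of length ≥ 2: X1 → z, X2 → y, X3 → x.
Binarize each right-hand side of length ≥ 3 by chaining fresh nonterminals (Y1, Y2, …): affected rules were M → X3 M X1.

S ::= y | z | X1 M; M ::= X2 X2 | X2 S | X3 Y1; X1 ::= z; X2 ::= y; X3 ::= x; Y1 ::= M X1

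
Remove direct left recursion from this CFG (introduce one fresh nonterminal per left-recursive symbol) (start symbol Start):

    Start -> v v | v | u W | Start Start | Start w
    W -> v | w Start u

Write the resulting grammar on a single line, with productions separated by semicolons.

Start is directly left-recursive.
For Start: α = {Start, w}, β = {v v, v, u W}. Rewrite as Start → β Start1 and Start1 → α Start1 | ε.

Start -> v v Start1 | v Start1 | u W Start1; W -> v | w Start u; Start1 -> Start Start1 | w Start1 | ε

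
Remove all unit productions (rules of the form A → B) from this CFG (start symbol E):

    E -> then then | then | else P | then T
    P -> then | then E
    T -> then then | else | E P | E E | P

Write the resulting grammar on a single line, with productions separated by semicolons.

E -> then then | then | else P | then T; P -> then | then E; T -> then | then E | then then | else | E P | E E

Unit pairs: T ⇒* {P}.
Replace each nonterminal's rules with the union of the non-unit rules of every nonterminal it unit-derives.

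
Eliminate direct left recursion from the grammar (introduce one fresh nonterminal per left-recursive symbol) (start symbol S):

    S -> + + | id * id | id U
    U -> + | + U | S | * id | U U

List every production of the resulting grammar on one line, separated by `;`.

S -> + + | id * id | id U; U -> + U' | + U U' | S U' | * id U'; U' -> U U' | ε

U is directly left-recursive.
For U: α = {U}, β = {+, + U, S, * id}. Rewrite as U → β U' and U' → α U' | ε.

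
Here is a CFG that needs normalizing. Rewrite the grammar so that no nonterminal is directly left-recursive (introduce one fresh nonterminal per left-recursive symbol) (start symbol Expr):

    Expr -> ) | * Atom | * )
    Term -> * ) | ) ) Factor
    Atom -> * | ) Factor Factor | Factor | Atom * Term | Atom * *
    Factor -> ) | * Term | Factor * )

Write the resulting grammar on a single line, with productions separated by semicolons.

Atom, Factor are directly left-recursive.
For Atom: α = {* Term, * *}, β = {*, ) Factor Factor, Factor}. Rewrite as Atom → β Atom1 and Atom1 → α Atom1 | ε.
For Factor: α = {* )}, β = {), * Term}. Rewrite as Factor → β Factor1 and Factor1 → α Factor1 | ε.

Expr -> ) | * Atom | * ); Term -> * ) | ) ) Factor; Atom -> * Atom1 | ) Factor Factor Atom1 | Factor Atom1; Factor -> ) Factor1 | * Term Factor1; Atom1 -> * Term Atom1 | * * Atom1 | ε; Factor1 -> * ) Factor1 | ε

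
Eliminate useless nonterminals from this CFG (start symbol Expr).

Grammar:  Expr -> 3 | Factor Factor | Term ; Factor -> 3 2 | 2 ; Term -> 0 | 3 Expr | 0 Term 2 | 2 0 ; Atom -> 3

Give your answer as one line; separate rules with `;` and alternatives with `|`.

Expr -> 3 | Factor Factor | Term; Factor -> 3 2 | 2; Term -> 0 | 3 Expr | 0 Term 2 | 2 0

Generating nonterminals: {Atom, Expr, Factor, Term}.
Reachable from Expr after that: {Expr, Factor, Term}.
Removed useless symbols: {Atom} and every production mentioning them.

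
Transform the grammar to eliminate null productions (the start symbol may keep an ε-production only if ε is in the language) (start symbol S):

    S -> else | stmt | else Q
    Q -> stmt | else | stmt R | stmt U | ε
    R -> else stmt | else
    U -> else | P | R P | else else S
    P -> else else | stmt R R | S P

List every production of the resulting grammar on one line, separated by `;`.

S -> else | stmt | else Q; Q -> stmt | else | stmt R | stmt U; R -> else stmt | else; U -> else | P | R P | else else S; P -> else else | stmt R R | S P

The nullable symbols are {Q}.
ε ∉ L(G), so no ε-production is kept.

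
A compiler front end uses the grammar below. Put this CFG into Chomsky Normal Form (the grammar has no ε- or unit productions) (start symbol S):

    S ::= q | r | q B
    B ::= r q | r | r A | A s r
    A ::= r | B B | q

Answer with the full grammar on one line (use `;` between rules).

S ::= q | r | X1 B; B ::= X2 X1 | r | X2 A | A Y1; A ::= r | B B | q; X1 ::= q; X2 ::= r; X3 ::= s; Y1 ::= X3 X2

Introduce a nonterminal for each terminal appearing in a rule of length ≥ 2: X1 → q, X2 → r, X3 → s.
Binarize each right-hand side of length ≥ 3 by chaining fresh nonterminals (Y1, Y2, …): affected rules were B → A X3 X2.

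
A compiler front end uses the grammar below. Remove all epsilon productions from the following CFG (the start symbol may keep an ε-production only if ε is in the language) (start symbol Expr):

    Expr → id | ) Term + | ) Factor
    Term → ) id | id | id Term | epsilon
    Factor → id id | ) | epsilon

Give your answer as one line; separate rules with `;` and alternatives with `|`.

Expr → id | ) Term + | ) + | ) Factor | ); Term → ) id | id | id Term; Factor → id id | )

Nullable nonterminals: {Factor, Term}.
ε ∉ L(G), so no ε-production is kept.
Expand every rule over subsets of its nullable positions: Expr → ) Term + gives ) Term + | ) +. Expr → ) Factor gives ) Factor | ).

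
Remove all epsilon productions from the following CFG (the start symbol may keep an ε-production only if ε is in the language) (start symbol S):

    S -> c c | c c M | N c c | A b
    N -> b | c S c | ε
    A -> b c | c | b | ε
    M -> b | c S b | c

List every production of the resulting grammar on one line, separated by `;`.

S -> c c | c c M | N c c | A b | b; N -> b | c S c; A -> b c | c | b; M -> b | c S b | c

The nullable symbols are {A, N}.
ε ∉ L(G), so no ε-production is kept.
Add the nullable-subset variants: S → A b gives A b | b.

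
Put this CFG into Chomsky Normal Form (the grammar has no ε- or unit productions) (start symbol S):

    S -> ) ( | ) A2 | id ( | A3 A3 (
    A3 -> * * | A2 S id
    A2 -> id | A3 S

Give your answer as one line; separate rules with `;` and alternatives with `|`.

S -> X1 X2 | X1 A2 | X3 X2 | A3 Y1; A3 -> X4 X4 | A2 Y2; A2 -> id | A3 S; X1 -> ); X2 -> (; X3 -> id; X4 -> *; Y1 -> A3 X2; Y2 -> S X3

Introduce a nonterminal for each terminal appearing in a rule of length ≥ 2: X1 → ), X2 → (, X3 → id, X4 → *.
Binarize each right-hand side of length ≥ 3 by chaining fresh nonterminals (Y1, Y2, …): affected rules were S → A3 A3 X2; A3 → A2 S X3.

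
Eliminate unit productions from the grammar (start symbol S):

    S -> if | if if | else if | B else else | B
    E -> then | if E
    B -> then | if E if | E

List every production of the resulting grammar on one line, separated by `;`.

S -> then | if E if | if E | if | if if | else if | B else else; E -> then | if E; B -> then | if E if | if E

Unit pairs: B ⇒* {E}; S ⇒* {B, E}.
For every A with A ⇒* B via unit rules, add B's non-unit alternatives to A; then delete every rule of the form X → Y.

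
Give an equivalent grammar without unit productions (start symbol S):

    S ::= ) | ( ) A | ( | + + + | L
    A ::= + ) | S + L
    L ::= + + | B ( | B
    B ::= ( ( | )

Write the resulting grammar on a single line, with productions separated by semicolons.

Unit pairs: L ⇒* {B}; S ⇒* {B, L}.
For each unit pair (A, B), copy every non-unit production of B to A, then drop all unit productions.

S ::= + + | B ( | ( ( | ) | ( ) A | ( | + + +; A ::= + ) | S + L; L ::= + + | B ( | ( ( | ); B ::= ( ( | )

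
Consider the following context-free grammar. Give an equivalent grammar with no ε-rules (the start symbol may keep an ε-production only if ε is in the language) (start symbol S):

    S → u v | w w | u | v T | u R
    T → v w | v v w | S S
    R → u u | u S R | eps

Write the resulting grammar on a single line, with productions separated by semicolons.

Nullable set = {R}.
ε ∉ L(G), so no ε-production is kept.
Expand every rule over subsets of its nullable positions: R → u S R gives u S R | u S.

S → u v | w w | u | v T | u R; T → v w | v v w | S S; R → u u | u S R | u S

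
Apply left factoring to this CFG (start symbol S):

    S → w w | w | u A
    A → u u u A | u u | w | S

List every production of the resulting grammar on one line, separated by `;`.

S has alternatives sharing prefix 'w': factor to S → w S' with S' → w | ε.
A has alternatives sharing prefix 'u u': factor to A → u u A' with A' → u A | ε.

S → u A | w S'; A → w | S | u u A'; S' → w | ε; A' → u A | ε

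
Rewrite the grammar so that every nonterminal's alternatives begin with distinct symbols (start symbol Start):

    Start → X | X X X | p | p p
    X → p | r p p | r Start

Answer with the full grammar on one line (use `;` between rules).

Start has alternatives sharing prefix 'X': factor to Start → X Start1 with Start1 → ε | X X.
Start has alternatives sharing prefix 'p': factor to Start → p Start2 with Start2 → ε | p.
X has alternatives sharing prefix 'r': factor to X → r X1 with X1 → p p | Start.

Start → X Start1 | p Start2; X → p | r X1; Start1 → ε | X X; Start2 → ε | p; X1 → p p | Start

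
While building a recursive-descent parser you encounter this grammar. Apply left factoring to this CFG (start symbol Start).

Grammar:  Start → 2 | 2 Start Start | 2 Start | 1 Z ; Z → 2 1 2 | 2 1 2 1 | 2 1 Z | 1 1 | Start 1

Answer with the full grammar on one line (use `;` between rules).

Start → 1 Z | 2 Start1; Z → 1 1 | Start 1 | 2 1 Z1; Start1 → ε | Start Start11; Z1 → Z | 2 Z11; Start11 → Start | ε; Z11 → ε | 1

Start has alternatives sharing prefix '2': factor to Start → 2 Start1 with Start1 → ε | Start Start | Start.
Z has alternatives sharing prefix '2 1': factor to Z → 2 1 Z1 with Z1 → 2 | 2 1 | Z.
Start1 has alternatives sharing prefix 'Start': factor to Start1 → Start Start11 with Start11 → Start | ε.
Z1 has alternatives sharing prefix '2': factor to Z1 → 2 Z11 with Z11 → ε | 1.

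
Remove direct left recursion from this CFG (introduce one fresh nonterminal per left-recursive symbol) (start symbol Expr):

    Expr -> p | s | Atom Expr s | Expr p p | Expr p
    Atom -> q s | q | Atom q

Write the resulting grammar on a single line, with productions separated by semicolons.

Expr -> p Expr1 | s Expr1 | Atom Expr s Expr1; Atom -> q s Atom1 | q Atom1; Expr1 -> p p Expr1 | p Expr1 | ε; Atom1 -> q Atom1 | ε

Directly left-recursive nonterminals: Expr, Atom.
For Expr: α = {p p, p}, β = {p, s, Atom Expr s}. Rewrite as Expr → β Expr1 and Expr1 → α Expr1 | ε.
For Atom: α = {q}, β = {q s, q}. Rewrite as Atom → β Atom1 and Atom1 → α Atom1 | ε.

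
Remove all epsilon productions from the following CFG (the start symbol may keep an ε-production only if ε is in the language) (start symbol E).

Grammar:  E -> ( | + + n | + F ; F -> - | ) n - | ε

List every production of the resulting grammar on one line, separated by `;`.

Nullable nonterminals: {F}.
ε ∉ L(G), so no ε-production is kept.
For each production, add variants omitting each subset of nullable occurrences: E → + F gives + F | +.

E -> ( | + + n | + F | +; F -> - | ) n -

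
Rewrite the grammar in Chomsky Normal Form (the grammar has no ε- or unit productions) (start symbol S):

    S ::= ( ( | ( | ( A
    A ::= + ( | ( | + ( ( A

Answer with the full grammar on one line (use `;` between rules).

Introduce a nonterminal for each terminal appearing in a rule of length ≥ 2: X1 → (, X2 → +.
Binarize each right-hand side of length ≥ 3 by chaining fresh nonterminals (Y1, Y2, …): affected rules were A → X2 X1 X1 A.

S ::= X1 X1 | ( | X1 A; A ::= X2 X1 | ( | X2 Y1; X1 ::= (; X2 ::= +; Y1 ::= X1 Y2; Y2 ::= X1 A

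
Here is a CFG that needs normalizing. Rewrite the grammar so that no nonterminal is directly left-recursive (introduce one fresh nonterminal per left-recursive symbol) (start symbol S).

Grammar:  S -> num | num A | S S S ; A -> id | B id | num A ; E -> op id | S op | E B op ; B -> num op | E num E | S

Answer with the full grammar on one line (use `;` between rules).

S -> num S' | num A S'; A -> id | B id | num A; E -> op id E' | S op E'; B -> num op | E num E | S; S' -> S S S' | ε; E' -> B op E' | ε

Directly left-recursive nonterminals: S, E.
For S: α = {S S}, β = {num, num A}. Rewrite as S → β S' and S' → α S' | ε.
For E: α = {B op}, β = {op id, S op}. Rewrite as E → β E' and E' → α E' | ε.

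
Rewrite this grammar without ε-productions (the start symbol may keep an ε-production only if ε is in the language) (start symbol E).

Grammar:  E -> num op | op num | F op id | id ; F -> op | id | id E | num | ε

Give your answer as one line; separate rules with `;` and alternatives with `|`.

E -> num op | op num | F op id | op id | id; F -> op | id | id E | num

Nullable set = {F}.
ε ∉ L(G), so no ε-production is kept.
For each production, add variants omitting each subset of nullable occurrences: E → F op id gives F op id | op id.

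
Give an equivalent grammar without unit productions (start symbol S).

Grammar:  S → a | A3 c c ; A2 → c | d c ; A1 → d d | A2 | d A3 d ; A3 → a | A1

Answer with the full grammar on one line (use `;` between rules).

S → a | A3 c c; A2 → c | d c; A1 → c | d c | d d | d A3 d; A3 → c | d c | d d | d A3 d | a

Unit pairs: A1 ⇒* {A2}; A3 ⇒* {A1, A2}.
For each unit pair (A, B), copy every non-unit production of B to A, then drop all unit productions.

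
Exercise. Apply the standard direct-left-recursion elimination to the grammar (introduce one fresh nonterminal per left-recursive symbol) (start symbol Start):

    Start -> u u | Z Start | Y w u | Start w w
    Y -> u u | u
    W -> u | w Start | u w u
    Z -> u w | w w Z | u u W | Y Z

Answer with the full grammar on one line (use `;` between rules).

Start is directly left-recursive.
For Start: α = {w w}, β = {u u, Z Start, Y w u}. Rewrite as Start → β Start1 and Start1 → α Start1 | ε.

Start -> u u Start1 | Z Start Start1 | Y w u Start1; Y -> u u | u; W -> u | w Start | u w u; Z -> u w | w w Z | u u W | Y Z; Start1 -> w w Start1 | ε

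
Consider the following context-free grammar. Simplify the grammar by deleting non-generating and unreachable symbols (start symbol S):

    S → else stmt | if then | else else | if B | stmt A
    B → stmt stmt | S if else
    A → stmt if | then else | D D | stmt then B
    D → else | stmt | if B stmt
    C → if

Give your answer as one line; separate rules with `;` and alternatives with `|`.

S → else stmt | if then | else else | if B | stmt A; B → stmt stmt | S if else; A → stmt if | then else | D D | stmt then B; D → else | stmt | if B stmt

Generating nonterminals: {A, B, C, D, S}.
Reachable from S after that: {A, B, D, S}.
Removed useless symbols: {C} and every production mentioning them.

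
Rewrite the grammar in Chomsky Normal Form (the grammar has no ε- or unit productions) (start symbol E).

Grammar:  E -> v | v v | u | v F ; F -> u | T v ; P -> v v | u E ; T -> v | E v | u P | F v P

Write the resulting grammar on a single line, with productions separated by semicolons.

E -> v | X1 X1 | u | X1 F; F -> u | T X1; P -> X1 X1 | X2 E; T -> v | E X1 | X2 P | F Y1; X1 -> v; X2 -> u; Y1 -> X1 P

Introduce a nonterminal for each terminal appearing in a rule of length ≥ 2: X1 → v, X2 → u.
Binarize each right-hand side of length ≥ 3 by chaining fresh nonterminals (Y1, Y2, …): affected rules were T → F X1 P.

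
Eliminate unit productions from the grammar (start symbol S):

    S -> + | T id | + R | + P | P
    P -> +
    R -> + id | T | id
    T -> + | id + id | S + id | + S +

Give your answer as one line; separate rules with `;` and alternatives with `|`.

Unit pairs: R ⇒* {T}; S ⇒* {P}.
Replace each nonterminal's rules with the union of the non-unit rules of every nonterminal it unit-derives.

S -> + | T id | + R | + P; P -> +; R -> + id | id | + | id + id | S + id | + S +; T -> + | id + id | S + id | + S +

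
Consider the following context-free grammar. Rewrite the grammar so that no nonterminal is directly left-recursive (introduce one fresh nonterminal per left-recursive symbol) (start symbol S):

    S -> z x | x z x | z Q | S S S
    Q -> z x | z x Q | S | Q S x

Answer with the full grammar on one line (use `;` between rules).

S -> z x S' | x z x S' | z Q S'; Q -> z x Q' | z x Q Q' | S Q'; S' -> S S S' | ε; Q' -> S x Q' | ε

Left recursion appears on S, Q.
For S: α = {S S}, β = {z x, x z x, z Q}. Rewrite as S → β S' and S' → α S' | ε.
For Q: α = {S x}, β = {z x, z x Q, S}. Rewrite as Q → β Q' and Q' → α Q' | ε.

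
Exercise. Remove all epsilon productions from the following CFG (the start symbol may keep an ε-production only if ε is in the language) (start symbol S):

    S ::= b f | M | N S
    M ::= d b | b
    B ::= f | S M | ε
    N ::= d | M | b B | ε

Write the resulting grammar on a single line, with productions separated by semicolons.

Nullable nonterminals: {B, N}.
ε ∉ L(G), so no ε-production is kept.
Add the nullable-subset variants: N → b B gives b B | b.

S ::= b f | M | N S; M ::= d b | b; B ::= f | S M; N ::= d | M | b B | b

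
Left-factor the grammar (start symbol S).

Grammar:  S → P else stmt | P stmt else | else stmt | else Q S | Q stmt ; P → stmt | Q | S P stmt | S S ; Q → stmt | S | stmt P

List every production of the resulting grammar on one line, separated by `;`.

S has alternatives sharing prefix 'P': factor to S → P S' with S' → else stmt | stmt else.
S has alternatives sharing prefix 'else': factor to S → else S'' with S'' → stmt | Q S.
P has alternatives sharing prefix 'S': factor to P → S P' with P' → P stmt | S.
Q has alternatives sharing prefix 'stmt': factor to Q → stmt Q' with Q' → ε | P.

S → Q stmt | P S' | else S''; P → stmt | Q | S P'; Q → S | stmt Q'; S' → else stmt | stmt else; S'' → stmt | Q S; P' → P stmt | S; Q' → epsilon | P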